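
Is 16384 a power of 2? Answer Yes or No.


0b100000000000000. Only one bit set => Yes

Yes


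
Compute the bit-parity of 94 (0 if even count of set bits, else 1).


0b1011110 has 5 ones => parity 1

1


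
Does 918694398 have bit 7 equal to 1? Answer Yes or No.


0b110110110000100010100111111110, bit 7 = 1. Yes

Yes


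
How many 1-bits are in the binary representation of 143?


0b10001111 has 5 set bits

5


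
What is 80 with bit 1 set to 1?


80 | (1 << 1) = 80 | 2 = 82

82


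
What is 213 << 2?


0b11010101 << 2 = 0b1101010100 = 852

852


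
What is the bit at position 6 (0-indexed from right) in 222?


0b11011110, position 6 = 1

1


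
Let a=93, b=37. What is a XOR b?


93 ^ 37 = 120

120


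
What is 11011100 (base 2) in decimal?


11011100 in decimal = 220

220


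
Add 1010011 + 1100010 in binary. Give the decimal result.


1010011 + 1100010 = 10110101 = 181

181


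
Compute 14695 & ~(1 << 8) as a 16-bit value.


14695 & ~(1 << 8) = 14439

14439


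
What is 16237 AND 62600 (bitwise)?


0b11111101101101 & 0b1111010010001000 = 0b11010000001000 = 13320

13320


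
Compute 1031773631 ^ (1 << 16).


1031773631 ^ (1 << 16) = 1031773631 ^ 65536 = 1031708095

1031708095


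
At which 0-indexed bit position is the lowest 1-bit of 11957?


0b10111010110101. Lowest set bit at position 0

0


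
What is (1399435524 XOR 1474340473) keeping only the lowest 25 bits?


Step 1: 1399435524 ^ 1474340473 = 76093309
Step 2: 76093309 & 33554431 = 8984445

8984445


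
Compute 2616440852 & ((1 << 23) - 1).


2616440852 & 8388607 = 7583764

7583764


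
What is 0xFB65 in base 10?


FB65 hex = 64357 decimal

64357


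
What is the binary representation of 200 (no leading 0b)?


200 = 11001000 in binary

11001000


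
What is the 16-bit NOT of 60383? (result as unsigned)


~0b1110101111011111 = 0b1010000100000 = 5152 (16-bit unsigned)

5152


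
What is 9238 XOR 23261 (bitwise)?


0b10010000010110 ^ 0b101101011011101 = 0b111111011001011 = 32459

32459


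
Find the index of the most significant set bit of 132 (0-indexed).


0b10000100. Highest set bit at position 7

7


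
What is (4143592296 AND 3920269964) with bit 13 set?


Step 1: 4143592296 & 3920269964 = 3769242120
Step 2: 3769242120 | (1 << 13) = 3769242120 | 8192 = 3769250312

3769250312


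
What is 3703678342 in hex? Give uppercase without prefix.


3703678342 = DCC1A586 hex

DCC1A586


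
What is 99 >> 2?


0b1100011 >> 2 = 0b11000 = 24

24


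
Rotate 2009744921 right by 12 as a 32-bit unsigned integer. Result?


Rotate 0b1110111110010100100011000011001 right by 12 (32-bit) = 0b1100001100101110111110010100100 = 1637317796

1637317796


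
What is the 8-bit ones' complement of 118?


118 ^ 255 = 137

137


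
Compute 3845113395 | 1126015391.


0b11100101001011111100011000110011 | 0b1000011000111011010000110011111 = 0b11100111001111111110011110111111 = 3879724991

3879724991


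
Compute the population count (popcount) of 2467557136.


0b10010011000100111110111100010000 has 15 set bits

15


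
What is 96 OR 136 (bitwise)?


0b1100000 | 0b10001000 = 0b11101000 = 232

232


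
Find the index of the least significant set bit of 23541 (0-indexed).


0b101101111110101. Lowest set bit at position 0

0


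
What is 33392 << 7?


0b1000001001110000 << 7 = 0b10000010011100000000000 = 4274176

4274176


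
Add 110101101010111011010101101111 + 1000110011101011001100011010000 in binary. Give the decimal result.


110101101010111011010101101111 + 1000110011101011001100011010000 = 1111100001000010100111000111111 = 2082557503

2082557503


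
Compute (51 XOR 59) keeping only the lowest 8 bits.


Step 1: 51 ^ 59 = 8
Step 2: 8 & 255 = 8

8


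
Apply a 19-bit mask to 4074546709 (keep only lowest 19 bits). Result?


4074546709 & 524287 = 304661

304661


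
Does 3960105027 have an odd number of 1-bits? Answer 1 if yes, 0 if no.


0b11101100000010100110100001000011 has 13 ones => parity 1

1


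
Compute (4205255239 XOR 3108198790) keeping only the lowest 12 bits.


Step 1: 4205255239 ^ 3108198790 = 1139033025
Step 2: 1139033025 & 4095 = 961

961


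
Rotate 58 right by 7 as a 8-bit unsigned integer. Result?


Rotate 0b111010 right by 7 (8-bit) = 0b1110100 = 116

116


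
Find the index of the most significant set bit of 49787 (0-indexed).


0b1100001001111011. Highest set bit at position 15

15


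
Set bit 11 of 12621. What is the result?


12621 | (1 << 11) = 12621 | 2048 = 14669

14669


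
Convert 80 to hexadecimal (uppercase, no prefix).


80 = 50 hex

50


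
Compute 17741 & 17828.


0b100010101001101 & 0b100010110100100 = 0b100010100000100 = 17668

17668


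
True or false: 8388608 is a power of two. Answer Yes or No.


0b100000000000000000000000. Only one bit set => Yes

Yes


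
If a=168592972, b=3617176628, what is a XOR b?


168592972 ^ 3617176628 = 3717544568

3717544568


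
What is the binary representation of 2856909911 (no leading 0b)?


2856909911 = 10101010010010001111110001010111 in binary

10101010010010001111110001010111


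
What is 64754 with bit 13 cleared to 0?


64754 & ~(1 << 13) = 56562

56562


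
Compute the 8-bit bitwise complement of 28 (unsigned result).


~0b11100 = 0b11100011 = 227 (8-bit unsigned)

227


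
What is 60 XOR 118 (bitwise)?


0b111100 ^ 0b1110110 = 0b1001010 = 74

74


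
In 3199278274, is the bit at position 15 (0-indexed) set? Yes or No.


0b10111110101100010001110011000010, bit 15 = 0. No

No


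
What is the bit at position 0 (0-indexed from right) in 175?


0b10101111, position 0 = 1

1


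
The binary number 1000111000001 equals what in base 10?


1000111000001 in decimal = 4545

4545


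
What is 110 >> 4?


0b1101110 >> 4 = 0b110 = 6

6


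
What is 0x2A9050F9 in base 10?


2A9050F9 hex = 714100985 decimal

714100985


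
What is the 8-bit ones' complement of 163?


163 ^ 255 = 92

92


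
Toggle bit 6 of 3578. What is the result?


3578 ^ (1 << 6) = 3578 ^ 64 = 3514

3514


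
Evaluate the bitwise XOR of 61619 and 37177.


0b1111000010110011 ^ 0b1001000100111001 = 0b110000110001010 = 24970

24970


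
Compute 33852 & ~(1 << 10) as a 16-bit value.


33852 & ~(1 << 10) = 32828

32828


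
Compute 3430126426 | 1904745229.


0b11001100011100111001001101011010 | 0b1110001100010000001101100001101 = 0b11111101111110111001101101011111 = 4261124959

4261124959


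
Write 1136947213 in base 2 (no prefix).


1136947213 = 1000011110001000111000000001101 in binary

1000011110001000111000000001101


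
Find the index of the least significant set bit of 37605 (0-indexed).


0b1001001011100101. Lowest set bit at position 0

0


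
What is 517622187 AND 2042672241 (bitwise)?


0b11110110110100100100110101011 & 0b1111001110000001011010001110001 = 0b11000110000000000000000100001 = 415236129

415236129


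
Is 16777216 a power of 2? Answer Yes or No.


0b1000000000000000000000000. Only one bit set => Yes

Yes


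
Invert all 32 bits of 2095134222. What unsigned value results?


2095134222 ^ 4294967295 = 2199833073

2199833073


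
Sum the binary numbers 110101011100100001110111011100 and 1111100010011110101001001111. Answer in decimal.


110101011100100001110111011100 + 1111100010011110101001001111 = 1000100111111000000100000101011 = 1157367851

1157367851


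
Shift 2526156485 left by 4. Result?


0b10010110100100100001011011000101 << 4 = 0b100101101001001000010110110001010000 = 40418503760

40418503760


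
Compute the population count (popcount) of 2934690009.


0b10101110111010111101000011011001 has 19 set bits

19


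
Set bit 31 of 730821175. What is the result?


730821175 | (1 << 31) = 730821175 | 2147483648 = 2878304823

2878304823


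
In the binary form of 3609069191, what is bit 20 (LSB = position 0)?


0b11010111000111100000011010000111, position 20 = 1

1


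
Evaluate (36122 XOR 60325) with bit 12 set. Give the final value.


Step 1: 36122 ^ 60325 = 26303
Step 2: 26303 | (1 << 12) = 26303 | 4096 = 30399

30399


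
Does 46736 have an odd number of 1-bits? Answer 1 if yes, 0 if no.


0b1011011010010000 has 7 ones => parity 1

1


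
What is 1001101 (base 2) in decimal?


1001101 in decimal = 77

77


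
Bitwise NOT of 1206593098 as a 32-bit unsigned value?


~0b1000111111010110010011001001010 = 0b10111000000101001101100110110101 = 3088374197 (32-bit unsigned)

3088374197


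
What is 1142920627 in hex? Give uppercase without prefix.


1142920627 = 441F95B3 hex

441F95B3


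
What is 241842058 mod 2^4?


241842058 & 15 = 10

10


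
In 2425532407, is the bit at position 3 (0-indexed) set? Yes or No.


0b10010000100100101010111111110111, bit 3 = 0. No

No


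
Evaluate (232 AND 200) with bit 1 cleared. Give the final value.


Step 1: 232 & 200 = 200
Step 2: 200 & ~(1 << 1) = 200

200


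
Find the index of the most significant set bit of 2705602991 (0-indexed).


0b10100001010001000011100110101111. Highest set bit at position 31

31


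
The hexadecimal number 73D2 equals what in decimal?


73D2 hex = 29650 decimal

29650


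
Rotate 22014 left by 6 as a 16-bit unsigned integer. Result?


Rotate 0b101010111111110 left by 6 (16-bit) = 0b111111110010101 = 32661

32661


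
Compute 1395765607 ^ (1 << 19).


1395765607 ^ (1 << 19) = 1395765607 ^ 524288 = 1396289895

1396289895


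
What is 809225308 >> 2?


0b110000001110111100110001011100 >> 2 = 0b1100000011101111001100010111 = 202306327

202306327


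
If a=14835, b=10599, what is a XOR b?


14835 ^ 10599 = 4244

4244


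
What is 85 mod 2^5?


85 & 31 = 21

21


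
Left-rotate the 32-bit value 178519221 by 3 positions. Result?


Rotate 0b1010101000111111110010110101 left by 3 (32-bit) = 0b1010101000111111110010110101000 = 1428153768

1428153768


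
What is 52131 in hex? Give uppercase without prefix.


52131 = CBA3 hex

CBA3


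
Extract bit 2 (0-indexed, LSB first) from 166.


0b10100110, position 2 = 1

1


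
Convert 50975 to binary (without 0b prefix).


50975 = 1100011100011111 in binary

1100011100011111


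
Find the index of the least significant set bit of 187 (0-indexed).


0b10111011. Lowest set bit at position 0

0


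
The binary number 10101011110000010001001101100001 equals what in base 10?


10101011110000010001001101100001 in decimal = 2881557345

2881557345


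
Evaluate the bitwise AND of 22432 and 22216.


0b101011110100000 & 0b101011011001000 = 0b101011010000000 = 22144

22144


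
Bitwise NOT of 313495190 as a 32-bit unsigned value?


~0b10010101011111000111010010110 = 0b11101101010100000111000101101001 = 3981472105 (32-bit unsigned)

3981472105


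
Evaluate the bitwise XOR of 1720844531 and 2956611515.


0b1100110100100100000000011110011 ^ 0b10110000001110100100111110111011 = 0b11010110101010000100111101001000 = 3601354568

3601354568


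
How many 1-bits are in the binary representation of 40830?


0b1001111101111110 has 12 set bits

12


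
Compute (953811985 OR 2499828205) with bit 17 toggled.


Step 1: 953811985 | 2499828205 = 3185204733
Step 2: 3185204733 ^ (1 << 17) = 3185204733 ^ 131072 = 3185073661

3185073661


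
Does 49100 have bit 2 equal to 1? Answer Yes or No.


0b1011111111001100, bit 2 = 1. Yes

Yes


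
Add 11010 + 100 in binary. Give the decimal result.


11010 + 100 = 11110 = 30

30


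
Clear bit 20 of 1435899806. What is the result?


1435899806 & ~(1 << 20) = 1434851230

1434851230


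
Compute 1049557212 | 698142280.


0b111110100011101111100011011100 | 0b101001100111001100111001001000 = 0b111111100111101111111011011100 = 1067384540

1067384540


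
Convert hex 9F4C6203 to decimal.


9F4C6203 hex = 2672583171 decimal

2672583171


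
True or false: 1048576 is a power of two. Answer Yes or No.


0b100000000000000000000. Only one bit set => Yes

Yes


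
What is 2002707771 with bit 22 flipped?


2002707771 ^ (1 << 22) = 2002707771 ^ 4194304 = 1998513467

1998513467


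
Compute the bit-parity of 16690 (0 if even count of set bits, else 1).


0b100000100110010 has 5 ones => parity 1

1


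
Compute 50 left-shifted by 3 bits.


0b110010 << 3 = 0b110010000 = 400

400


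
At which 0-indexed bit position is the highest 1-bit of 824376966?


0b110001001000101111111010000110. Highest set bit at position 29

29


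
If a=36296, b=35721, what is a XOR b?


36296 ^ 35721 = 1601

1601


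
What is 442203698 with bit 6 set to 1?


442203698 | (1 << 6) = 442203698 | 64 = 442203762

442203762


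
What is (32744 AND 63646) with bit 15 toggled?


Step 1: 32744 & 63646 = 30856
Step 2: 30856 ^ (1 << 15) = 30856 ^ 32768 = 63624

63624


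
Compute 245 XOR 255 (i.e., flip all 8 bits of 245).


245 ^ 255 = 10

10


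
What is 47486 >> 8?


0b1011100101111110 >> 8 = 0b10111001 = 185

185


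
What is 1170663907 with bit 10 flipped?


1170663907 ^ (1 << 10) = 1170663907 ^ 1024 = 1170664931

1170664931


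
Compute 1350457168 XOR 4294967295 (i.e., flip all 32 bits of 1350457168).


1350457168 ^ 4294967295 = 2944510127

2944510127


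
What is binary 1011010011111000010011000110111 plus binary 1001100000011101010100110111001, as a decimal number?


1011010011111000010011000110111 + 1001100000011101010100110111001 = 10100110100010101100111111110000 = 2794115056

2794115056


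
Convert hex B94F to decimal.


B94F hex = 47439 decimal

47439


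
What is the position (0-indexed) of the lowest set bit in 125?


0b1111101. Lowest set bit at position 0

0


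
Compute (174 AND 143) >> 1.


Step 1: 174 & 143 = 142
Step 2: 142 >> 1 = 71

71


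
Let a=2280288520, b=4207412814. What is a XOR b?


2280288520 ^ 4207412814 = 2099410758

2099410758


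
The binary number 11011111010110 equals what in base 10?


11011111010110 in decimal = 14294

14294


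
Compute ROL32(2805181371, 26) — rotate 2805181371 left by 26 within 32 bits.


Rotate 0b10100111001100111010101110111011 left by 26 (32-bit) = 0b11101110100111001100111010101110 = 4003253934

4003253934


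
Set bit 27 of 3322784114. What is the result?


3322784114 | (1 << 27) = 3322784114 | 134217728 = 3457001842

3457001842


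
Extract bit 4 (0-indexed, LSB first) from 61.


0b111101, position 4 = 1

1


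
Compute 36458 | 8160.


0b1000111001101010 | 0b1111111100000 = 0b1001111111101010 = 40938

40938


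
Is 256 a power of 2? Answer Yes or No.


0b100000000. Only one bit set => Yes

Yes


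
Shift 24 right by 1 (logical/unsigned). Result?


0b11000 >> 1 = 0b1100 = 12

12


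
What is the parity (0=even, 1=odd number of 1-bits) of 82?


0b1010010 has 3 ones => parity 1

1


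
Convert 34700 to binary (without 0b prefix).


34700 = 1000011110001100 in binary

1000011110001100


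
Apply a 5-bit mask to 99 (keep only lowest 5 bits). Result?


99 & 31 = 3

3


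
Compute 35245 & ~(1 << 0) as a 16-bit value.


35245 & ~(1 << 0) = 35244

35244


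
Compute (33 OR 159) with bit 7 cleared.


Step 1: 33 | 159 = 191
Step 2: 191 & ~(1 << 7) = 63

63


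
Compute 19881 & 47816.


0b100110110101001 & 0b1011101011001000 = 0b100010001000 = 2184

2184


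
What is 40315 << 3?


0b1001110101111011 << 3 = 0b1001110101111011000 = 322520

322520


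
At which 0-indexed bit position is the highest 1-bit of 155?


0b10011011. Highest set bit at position 7

7


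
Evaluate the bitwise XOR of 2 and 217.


0b10 ^ 0b11011001 = 0b11011011 = 219

219


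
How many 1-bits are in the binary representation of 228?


0b11100100 has 4 set bits

4


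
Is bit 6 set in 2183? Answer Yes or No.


0b100010000111, bit 6 = 0. No

No


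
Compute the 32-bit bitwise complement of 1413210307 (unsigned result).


~0b1010100001110111110000011000011 = 0b10101011110001000001111100111100 = 2881756988 (32-bit unsigned)

2881756988


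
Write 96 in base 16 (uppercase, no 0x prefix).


96 = 60 hex

60


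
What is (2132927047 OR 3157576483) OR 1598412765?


Step 1: 2132927047 | 3157576483 = 4281723751
Step 2: 4281723751 | 1598412765 = 4285923327

4285923327


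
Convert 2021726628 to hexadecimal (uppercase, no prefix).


2021726628 = 788119A4 hex

788119A4


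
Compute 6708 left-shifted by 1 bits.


0b1101000110100 << 1 = 0b11010001101000 = 13416

13416


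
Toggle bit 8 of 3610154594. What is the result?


3610154594 ^ (1 << 8) = 3610154594 ^ 256 = 3610154850

3610154850


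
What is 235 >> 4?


0b11101011 >> 4 = 0b1110 = 14

14


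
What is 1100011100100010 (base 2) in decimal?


1100011100100010 in decimal = 50978

50978


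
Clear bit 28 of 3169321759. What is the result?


3169321759 & ~(1 << 28) = 2900886303

2900886303


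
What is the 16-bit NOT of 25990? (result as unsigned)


~0b110010110000110 = 0b1001101001111001 = 39545 (16-bit unsigned)

39545


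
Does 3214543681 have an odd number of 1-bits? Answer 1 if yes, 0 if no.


0b10111111100110100000101101000001 has 16 ones => parity 0

0


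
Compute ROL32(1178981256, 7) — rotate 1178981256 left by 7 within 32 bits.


Rotate 0b1000110010001011101001110001000 left by 7 (32-bit) = 0b100010111010011100010000100011 = 585745443

585745443


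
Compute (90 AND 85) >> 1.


Step 1: 90 & 85 = 80
Step 2: 80 >> 1 = 40

40


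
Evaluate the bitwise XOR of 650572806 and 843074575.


0b100110110001101111010000000110 ^ 0b110010010000000100110000001111 = 0b10100100001101011100000001001 = 344373257

344373257


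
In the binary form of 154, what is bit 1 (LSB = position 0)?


0b10011010, position 1 = 1

1


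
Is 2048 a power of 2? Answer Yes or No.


0b100000000000. Only one bit set => Yes

Yes


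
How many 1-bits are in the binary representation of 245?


0b11110101 has 6 set bits

6


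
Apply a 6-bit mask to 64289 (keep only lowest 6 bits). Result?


64289 & 63 = 33

33


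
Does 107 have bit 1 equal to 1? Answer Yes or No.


0b1101011, bit 1 = 1. Yes

Yes


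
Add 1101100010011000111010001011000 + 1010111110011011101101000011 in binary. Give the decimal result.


1101100010011000111010001011000 + 1010111110011011101101000011 = 1110111010001100010111110011011 = 2001088411

2001088411


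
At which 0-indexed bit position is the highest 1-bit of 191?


0b10111111. Highest set bit at position 7

7


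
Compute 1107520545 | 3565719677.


0b1000010000000110110110000100001 | 0b11010100100010001001000001111101 = 0b11010110100010111111110001111101 = 3599498365

3599498365


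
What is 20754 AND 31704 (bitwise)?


0b101000100010010 & 0b111101111011000 = 0b101000100010000 = 20752

20752


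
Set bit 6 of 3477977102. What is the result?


3477977102 | (1 << 6) = 3477977102 | 64 = 3477977166

3477977166


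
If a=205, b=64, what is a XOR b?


205 ^ 64 = 141

141


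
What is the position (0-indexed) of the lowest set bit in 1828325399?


0b1101100111110100000100000010111. Lowest set bit at position 0

0


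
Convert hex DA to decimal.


DA hex = 218 decimal

218


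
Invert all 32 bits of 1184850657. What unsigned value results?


1184850657 ^ 4294967295 = 3110116638

3110116638


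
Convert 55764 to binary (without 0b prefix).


55764 = 1101100111010100 in binary

1101100111010100


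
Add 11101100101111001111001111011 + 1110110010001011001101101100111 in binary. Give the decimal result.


11101100101111001111001111011 + 1110110010001011001101101100111 = 10010011110111010011100111100010 = 2480749026

2480749026


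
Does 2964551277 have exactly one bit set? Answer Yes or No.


0b10110000101100110111011001101101. Multiple bits set => No

No


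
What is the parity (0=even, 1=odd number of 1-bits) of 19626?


0b100110010101010 has 7 ones => parity 1

1


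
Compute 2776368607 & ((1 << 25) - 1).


2776368607 & 33554431 = 24905183

24905183


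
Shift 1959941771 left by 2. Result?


0b1110100110100100101011010001011 << 2 = 0b111010011010010010101101000101100 = 7839767084

7839767084


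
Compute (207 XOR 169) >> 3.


Step 1: 207 ^ 169 = 102
Step 2: 102 >> 3 = 12

12


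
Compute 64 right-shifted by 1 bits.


0b1000000 >> 1 = 0b100000 = 32

32


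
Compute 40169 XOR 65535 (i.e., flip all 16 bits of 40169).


40169 ^ 65535 = 25366

25366


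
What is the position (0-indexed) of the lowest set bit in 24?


0b11000. Lowest set bit at position 3

3


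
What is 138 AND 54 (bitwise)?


0b10001010 & 0b110110 = 0b10 = 2

2


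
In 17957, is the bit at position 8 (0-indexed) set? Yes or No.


0b100011000100101, bit 8 = 0. No

No


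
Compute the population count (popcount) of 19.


0b10011 has 3 set bits

3


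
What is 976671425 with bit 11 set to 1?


976671425 | (1 << 11) = 976671425 | 2048 = 976673473

976673473


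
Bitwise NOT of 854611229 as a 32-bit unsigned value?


~0b110010111100000101010100011101 = 0b11001101000011111010101011100010 = 3440356066 (32-bit unsigned)

3440356066


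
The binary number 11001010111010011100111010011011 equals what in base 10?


11001010111010011100111010011011 in decimal = 3404320411

3404320411


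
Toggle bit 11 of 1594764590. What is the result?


1594764590 ^ (1 << 11) = 1594764590 ^ 2048 = 1594762542

1594762542


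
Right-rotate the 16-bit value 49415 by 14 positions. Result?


Rotate 0b1100000100000111 right by 14 (16-bit) = 0b10000011111 = 1055

1055


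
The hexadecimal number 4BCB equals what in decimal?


4BCB hex = 19403 decimal

19403


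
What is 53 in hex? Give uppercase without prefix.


53 = 35 hex

35


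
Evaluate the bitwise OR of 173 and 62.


0b10101101 | 0b111110 = 0b10111111 = 191

191


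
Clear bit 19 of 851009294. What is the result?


851009294 & ~(1 << 19) = 850485006

850485006


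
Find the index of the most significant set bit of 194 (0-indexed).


0b11000010. Highest set bit at position 7

7


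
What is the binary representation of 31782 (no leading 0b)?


31782 = 111110000100110 in binary

111110000100110


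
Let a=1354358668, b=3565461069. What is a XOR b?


1354358668 ^ 3565461069 = 2218607041

2218607041


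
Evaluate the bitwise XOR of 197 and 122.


0b11000101 ^ 0b1111010 = 0b10111111 = 191

191


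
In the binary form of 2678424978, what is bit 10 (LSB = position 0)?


0b10011111101001011000010110010010, position 10 = 1

1


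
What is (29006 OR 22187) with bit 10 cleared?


Step 1: 29006 | 22187 = 30703
Step 2: 30703 & ~(1 << 10) = 29679

29679


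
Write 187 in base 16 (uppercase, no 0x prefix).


187 = BB hex

BB


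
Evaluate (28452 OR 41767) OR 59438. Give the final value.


Step 1: 28452 | 41767 = 61223
Step 2: 61223 | 59438 = 61231

61231


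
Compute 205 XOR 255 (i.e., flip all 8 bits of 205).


205 ^ 255 = 50

50


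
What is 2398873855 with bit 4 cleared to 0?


2398873855 & ~(1 << 4) = 2398873839

2398873839


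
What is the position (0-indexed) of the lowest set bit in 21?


0b10101. Lowest set bit at position 0

0


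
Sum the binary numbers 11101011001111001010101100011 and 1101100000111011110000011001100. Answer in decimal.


11101011001111001010101100011 + 1101100000111011110000011001100 = 10001001100001010111011000101111 = 2307225135

2307225135


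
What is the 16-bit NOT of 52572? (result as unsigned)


~0b1100110101011100 = 0b11001010100011 = 12963 (16-bit unsigned)

12963


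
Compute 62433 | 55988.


0b1111001111100001 | 0b1101101010110100 = 0b1111101111110101 = 64501

64501


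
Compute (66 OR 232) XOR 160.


Step 1: 66 | 232 = 234
Step 2: 234 ^ 160 = 74

74


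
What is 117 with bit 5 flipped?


117 ^ (1 << 5) = 117 ^ 32 = 85

85


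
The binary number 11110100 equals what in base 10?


11110100 in decimal = 244

244


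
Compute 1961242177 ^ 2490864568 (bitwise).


0b1110100111001100010111001000001 ^ 0b10010100011101111001001110111000 = 0b11100000100100011011110111111001 = 3767647737

3767647737


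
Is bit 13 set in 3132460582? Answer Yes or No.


0b10111010101101011000111000100110, bit 13 = 0. No

No


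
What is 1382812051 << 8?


0b1010010011011000000100110010011 << 8 = 0b101001001101100000010011001001100000000 = 353999885056

353999885056


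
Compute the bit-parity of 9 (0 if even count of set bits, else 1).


0b1001 has 2 ones => parity 0

0


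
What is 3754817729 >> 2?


0b11011111110011011111100011000001 >> 2 = 0b110111111100110111111000110000 = 938704432

938704432


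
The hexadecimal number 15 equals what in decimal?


15 hex = 21 decimal

21


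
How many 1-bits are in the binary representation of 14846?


0b11100111111110 has 11 set bits

11


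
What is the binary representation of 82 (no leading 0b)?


82 = 1010010 in binary

1010010


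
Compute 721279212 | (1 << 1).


721279212 | (1 << 1) = 721279212 | 2 = 721279214

721279214


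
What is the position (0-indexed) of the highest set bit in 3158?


0b110001010110. Highest set bit at position 11

11


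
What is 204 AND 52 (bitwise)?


0b11001100 & 0b110100 = 0b100 = 4

4


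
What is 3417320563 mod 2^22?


3417320563 & 4194303 = 3157107

3157107


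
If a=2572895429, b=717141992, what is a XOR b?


2572895429 ^ 717141992 = 3018191661

3018191661


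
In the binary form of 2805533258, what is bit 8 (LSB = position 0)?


0b10100111001110010000101001001010, position 8 = 0

0


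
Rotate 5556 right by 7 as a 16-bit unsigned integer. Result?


Rotate 0b1010110110100 right by 7 (16-bit) = 0b110100000101011 = 26667

26667


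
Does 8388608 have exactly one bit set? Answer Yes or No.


0b100000000000000000000000. Only one bit set => Yes

Yes


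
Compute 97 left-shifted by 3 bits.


0b1100001 << 3 = 0b1100001000 = 776

776


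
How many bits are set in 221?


0b11011101 has 6 set bits

6


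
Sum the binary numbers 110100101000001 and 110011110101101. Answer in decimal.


110100101000001 + 110011110101101 = 1101000011101110 = 53486

53486


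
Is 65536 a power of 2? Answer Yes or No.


0b10000000000000000. Only one bit set => Yes

Yes


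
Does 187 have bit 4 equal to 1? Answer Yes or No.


0b10111011, bit 4 = 1. Yes

Yes


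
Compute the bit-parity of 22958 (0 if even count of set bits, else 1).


0b101100110101110 has 9 ones => parity 1

1


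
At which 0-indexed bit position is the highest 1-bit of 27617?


0b110101111100001. Highest set bit at position 14

14


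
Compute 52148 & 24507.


0b1100101110110100 & 0b101111110111011 = 0b100101110110000 = 19376

19376


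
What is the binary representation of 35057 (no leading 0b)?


35057 = 1000100011110001 in binary

1000100011110001


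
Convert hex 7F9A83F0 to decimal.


7F9A83F0 hex = 2140832752 decimal

2140832752


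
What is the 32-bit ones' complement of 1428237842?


1428237842 ^ 4294967295 = 2866729453

2866729453


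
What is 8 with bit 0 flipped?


8 ^ (1 << 0) = 8 ^ 1 = 9

9


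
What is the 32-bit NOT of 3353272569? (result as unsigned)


~0b11000111110111101110000011111001 = 0b111000001000010001111100000110 = 941694726 (32-bit unsigned)

941694726


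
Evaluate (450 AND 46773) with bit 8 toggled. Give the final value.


Step 1: 450 & 46773 = 128
Step 2: 128 ^ (1 << 8) = 128 ^ 256 = 384

384


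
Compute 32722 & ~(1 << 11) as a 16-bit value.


32722 & ~(1 << 11) = 30674

30674


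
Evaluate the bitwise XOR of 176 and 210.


0b10110000 ^ 0b11010010 = 0b1100010 = 98

98


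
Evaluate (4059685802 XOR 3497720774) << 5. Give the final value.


Step 1: 4059685802 ^ 3497720774 = 562239596
Step 2: 562239596 << 5 = 17991667072

17991667072


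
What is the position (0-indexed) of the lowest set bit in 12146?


0b10111101110010. Lowest set bit at position 1

1


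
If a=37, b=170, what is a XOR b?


37 ^ 170 = 143

143


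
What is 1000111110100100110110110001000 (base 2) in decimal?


1000111110100100110110110001000 in decimal = 1204972936

1204972936


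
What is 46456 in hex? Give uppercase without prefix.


46456 = B578 hex

B578


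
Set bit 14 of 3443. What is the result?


3443 | (1 << 14) = 3443 | 16384 = 19827

19827


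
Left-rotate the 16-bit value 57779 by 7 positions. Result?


Rotate 0b1110000110110011 left by 7 (16-bit) = 0b1101100111110000 = 55792

55792


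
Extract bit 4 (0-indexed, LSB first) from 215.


0b11010111, position 4 = 1

1


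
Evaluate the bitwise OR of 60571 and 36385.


0b1110110010011011 | 0b1000111000100001 = 0b1110111010111011 = 61115

61115


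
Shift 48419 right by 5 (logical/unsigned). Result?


0b1011110100100011 >> 5 = 0b10111101001 = 1513

1513


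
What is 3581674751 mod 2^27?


3581674751 & 134217727 = 92013823

92013823


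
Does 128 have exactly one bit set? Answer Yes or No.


0b10000000. Only one bit set => Yes

Yes


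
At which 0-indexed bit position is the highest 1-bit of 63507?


0b1111100000010011. Highest set bit at position 15

15


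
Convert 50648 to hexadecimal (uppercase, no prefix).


50648 = C5D8 hex

C5D8


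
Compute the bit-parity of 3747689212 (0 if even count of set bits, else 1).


0b11011111011000010011001011111100 has 19 ones => parity 1

1


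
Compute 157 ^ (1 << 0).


157 ^ (1 << 0) = 157 ^ 1 = 156

156


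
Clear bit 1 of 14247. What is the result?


14247 & ~(1 << 1) = 14245

14245


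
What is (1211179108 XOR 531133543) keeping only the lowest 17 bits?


Step 1: 1211179108 ^ 531133543 = 1469666307
Step 2: 1469666307 & 131071 = 87043

87043


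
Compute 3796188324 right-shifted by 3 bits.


0b11100010010001010011110010100100 >> 3 = 0b11100010010001010011110010100 = 474523540

474523540


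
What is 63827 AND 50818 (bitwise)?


0b1111100101010011 & 0b1100011010000010 = 0b1100000000000010 = 49154

49154


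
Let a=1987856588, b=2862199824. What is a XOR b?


1987856588 ^ 2862199824 = 3706059996

3706059996


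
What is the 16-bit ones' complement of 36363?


36363 ^ 65535 = 29172

29172


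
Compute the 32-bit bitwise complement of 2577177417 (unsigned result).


~0b10011001100111001001101101001001 = 0b1100110011000110110010010110110 = 1717789878 (32-bit unsigned)

1717789878


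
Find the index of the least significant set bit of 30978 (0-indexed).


0b111100100000010. Lowest set bit at position 1

1


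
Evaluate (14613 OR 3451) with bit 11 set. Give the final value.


Step 1: 14613 | 3451 = 15743
Step 2: 15743 | (1 << 11) = 15743 | 2048 = 15743

15743


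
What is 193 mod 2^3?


193 & 7 = 1

1


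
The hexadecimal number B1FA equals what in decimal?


B1FA hex = 45562 decimal

45562


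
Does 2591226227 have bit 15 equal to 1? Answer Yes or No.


0b10011010011100101111100101110011, bit 15 = 1. Yes

Yes


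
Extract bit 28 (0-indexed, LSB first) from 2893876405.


0b10101100011111010000110010110101, position 28 = 0

0


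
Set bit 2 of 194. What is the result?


194 | (1 << 2) = 194 | 4 = 198

198


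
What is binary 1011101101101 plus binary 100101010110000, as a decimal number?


1011101101101 + 100101010110000 = 110001000011101 = 25117

25117


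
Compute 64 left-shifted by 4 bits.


0b1000000 << 4 = 0b10000000000 = 1024

1024


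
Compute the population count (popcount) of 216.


0b11011000 has 4 set bits

4


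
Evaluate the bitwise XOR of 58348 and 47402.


0b1110001111101100 ^ 0b1011100100101010 = 0b101101011000110 = 23238

23238


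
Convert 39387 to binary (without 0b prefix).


39387 = 1001100111011011 in binary

1001100111011011


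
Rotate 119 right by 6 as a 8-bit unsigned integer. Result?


Rotate 0b1110111 right by 6 (8-bit) = 0b11011101 = 221

221


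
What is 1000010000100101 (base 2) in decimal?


1000010000100101 in decimal = 33829

33829


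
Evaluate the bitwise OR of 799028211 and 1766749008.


0b101111101000000011001111110011 | 0b1101001010011100111001101010000 = 0b1101111111011100111001111110011 = 1877898227

1877898227


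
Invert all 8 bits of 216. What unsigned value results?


216 ^ 255 = 39

39


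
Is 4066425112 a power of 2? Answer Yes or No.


0b11110010011000001011100100011000. Multiple bits set => No

No


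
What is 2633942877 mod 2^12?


2633942877 & 4095 = 1885

1885


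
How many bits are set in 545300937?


0b100000100000001010000111001001 has 9 set bits

9


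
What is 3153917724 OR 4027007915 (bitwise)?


0b10111011111111001111011100011100 | 0b11110000000001110100001110101011 = 0b11111011111111111111011110111111 = 4227856319

4227856319


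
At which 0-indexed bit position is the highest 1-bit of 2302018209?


0b10001001001101100000001010100001. Highest set bit at position 31

31


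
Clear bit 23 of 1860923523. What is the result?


1860923523 & ~(1 << 23) = 1852534915

1852534915


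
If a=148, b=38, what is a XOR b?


148 ^ 38 = 178

178


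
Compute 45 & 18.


0b101101 & 0b10010 = 0b0 = 0

0


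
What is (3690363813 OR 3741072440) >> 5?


Step 1: 3690363813 | 3741072440 = 3757998013
Step 2: 3757998013 >> 5 = 117437437

117437437


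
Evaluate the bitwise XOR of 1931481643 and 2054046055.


0b1110011001000000001001000101011 ^ 0b1111010011011100100000101100111 = 0b1001010011100101001101001100 = 156128076

156128076


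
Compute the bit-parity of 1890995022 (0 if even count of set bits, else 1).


0b1110000101101100100101101001110 has 16 ones => parity 0

0


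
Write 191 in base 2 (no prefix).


191 = 10111111 in binary

10111111


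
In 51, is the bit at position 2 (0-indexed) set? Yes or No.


0b110011, bit 2 = 0. No

No


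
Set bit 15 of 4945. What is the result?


4945 | (1 << 15) = 4945 | 32768 = 37713

37713


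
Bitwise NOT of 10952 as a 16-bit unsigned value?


~0b10101011001000 = 0b1101010100110111 = 54583 (16-bit unsigned)

54583


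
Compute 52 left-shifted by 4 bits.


0b110100 << 4 = 0b1101000000 = 832

832


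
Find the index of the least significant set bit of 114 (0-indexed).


0b1110010. Lowest set bit at position 1

1


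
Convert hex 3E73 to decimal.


3E73 hex = 15987 decimal

15987


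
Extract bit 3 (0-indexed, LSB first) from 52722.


0b1100110111110010, position 3 = 0

0


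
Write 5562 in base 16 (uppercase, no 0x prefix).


5562 = 15BA hex

15BA


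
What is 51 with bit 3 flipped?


51 ^ (1 << 3) = 51 ^ 8 = 59

59


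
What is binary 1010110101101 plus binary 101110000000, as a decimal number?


1010110101101 + 101110000000 = 10000100101101 = 8493

8493


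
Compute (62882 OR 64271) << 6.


Step 1: 62882 | 64271 = 65455
Step 2: 65455 << 6 = 4189120

4189120


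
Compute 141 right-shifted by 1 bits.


0b10001101 >> 1 = 0b1000110 = 70

70


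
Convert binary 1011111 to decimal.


1011111 in decimal = 95

95


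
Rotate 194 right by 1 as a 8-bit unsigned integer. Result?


Rotate 0b11000010 right by 1 (8-bit) = 0b1100001 = 97

97


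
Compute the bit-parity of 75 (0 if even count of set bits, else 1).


0b1001011 has 4 ones => parity 0

0


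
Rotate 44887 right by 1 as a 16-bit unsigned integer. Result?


Rotate 0b1010111101010111 right by 1 (16-bit) = 0b1101011110101011 = 55211

55211


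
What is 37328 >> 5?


0b1001000111010000 >> 5 = 0b10010001110 = 1166

1166


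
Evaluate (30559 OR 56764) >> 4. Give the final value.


Step 1: 30559 | 56764 = 65535
Step 2: 65535 >> 4 = 4095

4095


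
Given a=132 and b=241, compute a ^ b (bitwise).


132 ^ 241 = 117

117


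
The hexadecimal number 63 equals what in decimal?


63 hex = 99 decimal

99


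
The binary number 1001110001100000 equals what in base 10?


1001110001100000 in decimal = 40032

40032


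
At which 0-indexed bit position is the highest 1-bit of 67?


0b1000011. Highest set bit at position 6

6


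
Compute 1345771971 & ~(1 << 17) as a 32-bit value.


1345771971 & ~(1 << 17) = 1345640899

1345640899


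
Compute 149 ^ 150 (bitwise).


0b10010101 ^ 0b10010110 = 0b11 = 3

3


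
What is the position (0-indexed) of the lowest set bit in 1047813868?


0b111110011101000101111011101100. Lowest set bit at position 2

2


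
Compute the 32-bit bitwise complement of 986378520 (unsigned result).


~0b111010110010101111000100011000 = 0b11000101001101010000111011100111 = 3308588775 (32-bit unsigned)

3308588775


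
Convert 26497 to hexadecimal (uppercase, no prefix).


26497 = 6781 hex

6781


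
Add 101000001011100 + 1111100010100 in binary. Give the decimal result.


101000001011100 + 1111100010100 = 110111101110000 = 28528

28528


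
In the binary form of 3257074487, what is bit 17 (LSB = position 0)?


0b11000010001000110000001100110111, position 17 = 1

1


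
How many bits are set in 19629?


0b100110010101101 has 8 set bits

8


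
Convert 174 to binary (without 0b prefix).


174 = 10101110 in binary

10101110


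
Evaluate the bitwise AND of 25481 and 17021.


0b110001110001001 & 0b100001001111101 = 0b100001000001001 = 16905

16905


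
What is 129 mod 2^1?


129 & 1 = 1

1


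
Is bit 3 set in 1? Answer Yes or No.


0b1, bit 3 = 0. No

No


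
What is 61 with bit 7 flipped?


61 ^ (1 << 7) = 61 ^ 128 = 189

189


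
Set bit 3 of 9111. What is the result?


9111 | (1 << 3) = 9111 | 8 = 9119

9119


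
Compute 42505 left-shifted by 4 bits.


0b1010011000001001 << 4 = 0b10100110000010010000 = 680080

680080


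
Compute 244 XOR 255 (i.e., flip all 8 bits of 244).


244 ^ 255 = 11

11


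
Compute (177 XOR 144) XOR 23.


Step 1: 177 ^ 144 = 33
Step 2: 33 ^ 23 = 54

54


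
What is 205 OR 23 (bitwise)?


0b11001101 | 0b10111 = 0b11011111 = 223

223


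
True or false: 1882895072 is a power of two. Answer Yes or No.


0b1110000001110101011001011100000. Multiple bits set => No

No


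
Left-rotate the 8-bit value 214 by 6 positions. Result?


Rotate 0b11010110 left by 6 (8-bit) = 0b10110101 = 181

181


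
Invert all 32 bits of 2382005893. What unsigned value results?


2382005893 ^ 4294967295 = 1912961402

1912961402


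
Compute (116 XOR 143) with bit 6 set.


Step 1: 116 ^ 143 = 251
Step 2: 251 | (1 << 6) = 251 | 64 = 251

251
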